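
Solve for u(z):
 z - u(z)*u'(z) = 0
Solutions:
 u(z) = -sqrt(C1 + z^2)
 u(z) = sqrt(C1 + z^2)


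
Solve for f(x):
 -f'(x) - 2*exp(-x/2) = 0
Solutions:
 f(x) = C1 + 4*exp(-x/2)


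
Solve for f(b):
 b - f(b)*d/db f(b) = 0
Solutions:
 f(b) = -sqrt(C1 + b^2)
 f(b) = sqrt(C1 + b^2)


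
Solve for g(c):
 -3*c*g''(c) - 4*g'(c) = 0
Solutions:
 g(c) = C1 + C2/c^(1/3)


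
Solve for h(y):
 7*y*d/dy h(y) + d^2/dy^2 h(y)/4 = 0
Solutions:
 h(y) = C1 + C2*erf(sqrt(14)*y)


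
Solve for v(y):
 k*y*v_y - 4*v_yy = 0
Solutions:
 v(y) = Piecewise((-sqrt(2)*sqrt(pi)*C1*erf(sqrt(2)*y*sqrt(-k)/4)/sqrt(-k) - C2, (k > 0) | (k < 0)), (-C1*y - C2, True))


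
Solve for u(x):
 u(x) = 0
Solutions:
 u(x) = 0


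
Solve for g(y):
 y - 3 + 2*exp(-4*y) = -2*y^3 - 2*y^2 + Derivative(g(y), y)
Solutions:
 g(y) = C1 + y^4/2 + 2*y^3/3 + y^2/2 - 3*y - exp(-4*y)/2


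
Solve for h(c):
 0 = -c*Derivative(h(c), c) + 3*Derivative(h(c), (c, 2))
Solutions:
 h(c) = C1 + C2*erfi(sqrt(6)*c/6)


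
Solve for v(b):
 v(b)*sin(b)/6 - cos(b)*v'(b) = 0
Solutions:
 v(b) = C1/cos(b)^(1/6)


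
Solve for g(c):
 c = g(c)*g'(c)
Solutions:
 g(c) = -sqrt(C1 + c^2)
 g(c) = sqrt(C1 + c^2)


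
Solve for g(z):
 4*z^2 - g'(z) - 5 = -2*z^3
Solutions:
 g(z) = C1 + z^4/2 + 4*z^3/3 - 5*z


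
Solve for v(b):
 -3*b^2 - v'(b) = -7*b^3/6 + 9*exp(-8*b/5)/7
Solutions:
 v(b) = C1 + 7*b^4/24 - b^3 + 45*exp(-8*b/5)/56


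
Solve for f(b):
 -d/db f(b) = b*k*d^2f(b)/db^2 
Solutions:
 f(b) = C1 + b^(((re(k) - 1)*re(k) + im(k)^2)/(re(k)^2 + im(k)^2))*(C2*sin(log(b)*Abs(im(k))/(re(k)^2 + im(k)^2)) + C3*cos(log(b)*im(k)/(re(k)^2 + im(k)^2)))


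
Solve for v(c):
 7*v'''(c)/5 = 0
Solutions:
 v(c) = C1 + C2*c + C3*c^2


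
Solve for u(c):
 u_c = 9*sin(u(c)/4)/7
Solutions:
 -9*c/7 + 2*log(cos(u(c)/4) - 1) - 2*log(cos(u(c)/4) + 1) = C1


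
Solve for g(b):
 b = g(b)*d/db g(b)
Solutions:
 g(b) = -sqrt(C1 + b^2)
 g(b) = sqrt(C1 + b^2)


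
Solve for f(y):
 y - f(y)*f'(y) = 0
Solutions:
 f(y) = -sqrt(C1 + y^2)
 f(y) = sqrt(C1 + y^2)


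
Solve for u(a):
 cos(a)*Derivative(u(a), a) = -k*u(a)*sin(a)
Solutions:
 u(a) = C1*exp(k*log(cos(a)))


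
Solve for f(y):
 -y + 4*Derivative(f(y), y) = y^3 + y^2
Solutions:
 f(y) = C1 + y^4/16 + y^3/12 + y^2/8


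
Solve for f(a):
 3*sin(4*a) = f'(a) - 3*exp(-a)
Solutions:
 f(a) = C1 - 3*cos(4*a)/4 - 3*exp(-a)


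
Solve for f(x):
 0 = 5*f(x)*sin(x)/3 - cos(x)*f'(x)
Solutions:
 f(x) = C1/cos(x)^(5/3)


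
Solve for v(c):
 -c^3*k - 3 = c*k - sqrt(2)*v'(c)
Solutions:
 v(c) = C1 + sqrt(2)*c^4*k/8 + sqrt(2)*c^2*k/4 + 3*sqrt(2)*c/2


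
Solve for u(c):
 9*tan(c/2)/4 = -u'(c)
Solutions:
 u(c) = C1 + 9*log(cos(c/2))/2


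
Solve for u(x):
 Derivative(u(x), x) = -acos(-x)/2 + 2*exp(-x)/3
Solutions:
 u(x) = C1 - x*acos(-x)/2 - sqrt(1 - x^2)/2 - 2*exp(-x)/3


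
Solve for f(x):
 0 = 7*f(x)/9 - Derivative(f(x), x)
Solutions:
 f(x) = C1*exp(7*x/9)


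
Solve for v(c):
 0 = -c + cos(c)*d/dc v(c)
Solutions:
 v(c) = C1 + Integral(c/cos(c), c)


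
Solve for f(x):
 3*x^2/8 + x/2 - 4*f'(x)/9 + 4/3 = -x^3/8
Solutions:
 f(x) = C1 + 9*x^4/128 + 9*x^3/32 + 9*x^2/16 + 3*x


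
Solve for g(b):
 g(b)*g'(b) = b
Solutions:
 g(b) = -sqrt(C1 + b^2)
 g(b) = sqrt(C1 + b^2)


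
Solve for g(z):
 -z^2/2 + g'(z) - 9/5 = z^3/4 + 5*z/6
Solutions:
 g(z) = C1 + z^4/16 + z^3/6 + 5*z^2/12 + 9*z/5


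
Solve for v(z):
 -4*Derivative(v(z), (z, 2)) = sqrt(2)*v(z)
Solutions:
 v(z) = C1*sin(2^(1/4)*z/2) + C2*cos(2^(1/4)*z/2)


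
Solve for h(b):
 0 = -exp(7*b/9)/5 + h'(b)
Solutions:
 h(b) = C1 + 9*exp(7*b/9)/35


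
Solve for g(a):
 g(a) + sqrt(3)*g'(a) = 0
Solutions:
 g(a) = C1*exp(-sqrt(3)*a/3)


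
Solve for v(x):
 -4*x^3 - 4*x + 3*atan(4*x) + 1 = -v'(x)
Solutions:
 v(x) = C1 + x^4 + 2*x^2 - 3*x*atan(4*x) - x + 3*log(16*x^2 + 1)/8


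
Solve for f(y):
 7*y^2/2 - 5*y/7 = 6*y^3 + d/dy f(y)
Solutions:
 f(y) = C1 - 3*y^4/2 + 7*y^3/6 - 5*y^2/14


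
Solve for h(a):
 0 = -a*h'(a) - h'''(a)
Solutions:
 h(a) = C1 + Integral(C2*airyai(-a) + C3*airybi(-a), a)


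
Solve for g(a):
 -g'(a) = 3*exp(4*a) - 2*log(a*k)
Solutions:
 g(a) = C1 + 2*a*log(a*k) - 2*a - 3*exp(4*a)/4


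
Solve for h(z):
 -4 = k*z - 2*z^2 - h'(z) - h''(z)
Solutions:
 h(z) = C1 + C2*exp(-z) + k*z^2/2 - k*z - 2*z^3/3 + 2*z^2


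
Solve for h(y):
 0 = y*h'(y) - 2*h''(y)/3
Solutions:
 h(y) = C1 + C2*erfi(sqrt(3)*y/2)


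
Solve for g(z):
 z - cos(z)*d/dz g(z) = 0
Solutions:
 g(z) = C1 + Integral(z/cos(z), z)


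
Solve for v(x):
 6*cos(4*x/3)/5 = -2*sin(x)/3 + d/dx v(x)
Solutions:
 v(x) = C1 + 9*sin(4*x/3)/10 - 2*cos(x)/3


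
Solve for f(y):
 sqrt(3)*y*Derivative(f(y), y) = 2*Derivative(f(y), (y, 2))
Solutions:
 f(y) = C1 + C2*erfi(3^(1/4)*y/2)


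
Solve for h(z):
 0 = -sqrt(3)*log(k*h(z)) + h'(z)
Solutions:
 li(k*h(z))/k = C1 + sqrt(3)*z


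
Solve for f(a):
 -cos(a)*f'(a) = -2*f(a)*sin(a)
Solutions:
 f(a) = C1/cos(a)^2


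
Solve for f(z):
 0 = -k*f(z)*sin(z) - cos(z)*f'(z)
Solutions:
 f(z) = C1*exp(k*log(cos(z)))


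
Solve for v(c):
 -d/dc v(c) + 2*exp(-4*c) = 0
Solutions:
 v(c) = C1 - exp(-4*c)/2


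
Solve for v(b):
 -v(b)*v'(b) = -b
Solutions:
 v(b) = -sqrt(C1 + b^2)
 v(b) = sqrt(C1 + b^2)


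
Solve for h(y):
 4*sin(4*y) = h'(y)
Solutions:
 h(y) = C1 - cos(4*y)


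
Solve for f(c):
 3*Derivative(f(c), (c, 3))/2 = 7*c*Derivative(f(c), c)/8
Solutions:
 f(c) = C1 + Integral(C2*airyai(126^(1/3)*c/6) + C3*airybi(126^(1/3)*c/6), c)


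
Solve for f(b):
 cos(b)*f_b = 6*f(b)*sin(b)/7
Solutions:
 f(b) = C1/cos(b)^(6/7)


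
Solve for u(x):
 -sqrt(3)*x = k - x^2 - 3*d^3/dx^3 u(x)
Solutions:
 u(x) = C1 + C2*x + C3*x^2 + k*x^3/18 - x^5/180 + sqrt(3)*x^4/72


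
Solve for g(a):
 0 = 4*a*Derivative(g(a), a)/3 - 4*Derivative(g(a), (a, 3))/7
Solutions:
 g(a) = C1 + Integral(C2*airyai(3^(2/3)*7^(1/3)*a/3) + C3*airybi(3^(2/3)*7^(1/3)*a/3), a)


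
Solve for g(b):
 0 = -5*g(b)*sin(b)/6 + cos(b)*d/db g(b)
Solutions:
 g(b) = C1/cos(b)^(5/6)


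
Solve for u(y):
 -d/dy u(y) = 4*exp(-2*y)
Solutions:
 u(y) = C1 + 2*exp(-2*y)


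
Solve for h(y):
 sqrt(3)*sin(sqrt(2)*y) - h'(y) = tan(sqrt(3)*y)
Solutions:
 h(y) = C1 + sqrt(3)*log(cos(sqrt(3)*y))/3 - sqrt(6)*cos(sqrt(2)*y)/2


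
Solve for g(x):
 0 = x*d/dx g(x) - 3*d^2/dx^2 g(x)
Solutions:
 g(x) = C1 + C2*erfi(sqrt(6)*x/6)


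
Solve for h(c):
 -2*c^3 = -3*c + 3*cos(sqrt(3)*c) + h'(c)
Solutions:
 h(c) = C1 - c^4/2 + 3*c^2/2 - sqrt(3)*sin(sqrt(3)*c)


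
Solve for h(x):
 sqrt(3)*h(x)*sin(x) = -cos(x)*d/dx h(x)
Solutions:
 h(x) = C1*cos(x)^(sqrt(3))


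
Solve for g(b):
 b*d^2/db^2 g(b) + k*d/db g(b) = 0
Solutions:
 g(b) = C1 + b^(1 - re(k))*(C2*sin(log(b)*Abs(im(k))) + C3*cos(log(b)*im(k)))


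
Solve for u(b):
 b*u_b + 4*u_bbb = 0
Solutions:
 u(b) = C1 + Integral(C2*airyai(-2^(1/3)*b/2) + C3*airybi(-2^(1/3)*b/2), b)


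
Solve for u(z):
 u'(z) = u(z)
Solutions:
 u(z) = C1*exp(z)


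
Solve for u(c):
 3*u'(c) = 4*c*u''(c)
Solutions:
 u(c) = C1 + C2*c^(7/4)


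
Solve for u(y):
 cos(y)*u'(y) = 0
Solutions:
 u(y) = C1


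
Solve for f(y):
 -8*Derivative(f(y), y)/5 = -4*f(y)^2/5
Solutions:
 f(y) = -2/(C1 + y)


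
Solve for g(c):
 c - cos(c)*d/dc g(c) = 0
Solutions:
 g(c) = C1 + Integral(c/cos(c), c)


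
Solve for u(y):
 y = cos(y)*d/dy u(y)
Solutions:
 u(y) = C1 + Integral(y/cos(y), y)


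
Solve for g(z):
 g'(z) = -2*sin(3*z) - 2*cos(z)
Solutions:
 g(z) = C1 - 2*sin(z) + 2*cos(3*z)/3


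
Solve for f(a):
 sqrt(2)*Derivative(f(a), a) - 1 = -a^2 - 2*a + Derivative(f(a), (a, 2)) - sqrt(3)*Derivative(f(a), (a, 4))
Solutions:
 f(a) = C1 + C2*exp(2^(1/6)*a*(2*3^(1/3)/(sqrt(81 - 2*sqrt(3)) + 9)^(1/3) + 2^(2/3)*3^(1/6)*(sqrt(81 - 2*sqrt(3)) + 9)^(1/3))/12)*sin(2^(1/6)*a*(-6^(2/3)*(sqrt(81 - 2*sqrt(3)) + 9)^(1/3) + 2*3^(5/6)/(sqrt(81 - 2*sqrt(3)) + 9)^(1/3))/12) + C3*exp(2^(1/6)*a*(2*3^(1/3)/(sqrt(81 - 2*sqrt(3)) + 9)^(1/3) + 2^(2/3)*3^(1/6)*(sqrt(81 - 2*sqrt(3)) + 9)^(1/3))/12)*cos(2^(1/6)*a*(-6^(2/3)*(sqrt(81 - 2*sqrt(3)) + 9)^(1/3) + 2*3^(5/6)/(sqrt(81 - 2*sqrt(3)) + 9)^(1/3))/12) + C4*exp(-2^(1/6)*a*(2*3^(1/3)/(sqrt(81 - 2*sqrt(3)) + 9)^(1/3) + 2^(2/3)*3^(1/6)*(sqrt(81 - 2*sqrt(3)) + 9)^(1/3))/6) - sqrt(2)*a^3/6 - sqrt(2)*a^2/2 - a^2/2 - a


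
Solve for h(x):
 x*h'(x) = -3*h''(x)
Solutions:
 h(x) = C1 + C2*erf(sqrt(6)*x/6)


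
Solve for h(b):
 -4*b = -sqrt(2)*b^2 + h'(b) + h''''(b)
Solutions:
 h(b) = C1 + C4*exp(-b) + sqrt(2)*b^3/3 - 2*b^2 + (C2*sin(sqrt(3)*b/2) + C3*cos(sqrt(3)*b/2))*exp(b/2)


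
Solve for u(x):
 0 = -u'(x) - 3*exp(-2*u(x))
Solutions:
 u(x) = log(-sqrt(C1 - 6*x))
 u(x) = log(C1 - 6*x)/2


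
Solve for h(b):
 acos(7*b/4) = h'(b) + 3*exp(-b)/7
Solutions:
 h(b) = C1 + b*acos(7*b/4) - sqrt(16 - 49*b^2)/7 + 3*exp(-b)/7


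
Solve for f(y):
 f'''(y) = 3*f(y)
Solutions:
 f(y) = C3*exp(3^(1/3)*y) + (C1*sin(3^(5/6)*y/2) + C2*cos(3^(5/6)*y/2))*exp(-3^(1/3)*y/2)


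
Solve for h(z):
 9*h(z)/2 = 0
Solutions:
 h(z) = 0


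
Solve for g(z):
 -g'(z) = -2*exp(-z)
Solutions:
 g(z) = C1 - 2*exp(-z)


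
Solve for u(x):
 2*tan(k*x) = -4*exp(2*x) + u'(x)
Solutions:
 u(x) = C1 + 2*Piecewise((-log(cos(k*x))/k, Ne(k, 0)), (0, True)) + 2*exp(2*x)


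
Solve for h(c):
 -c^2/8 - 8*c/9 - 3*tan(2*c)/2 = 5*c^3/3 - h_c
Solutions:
 h(c) = C1 + 5*c^4/12 + c^3/24 + 4*c^2/9 - 3*log(cos(2*c))/4


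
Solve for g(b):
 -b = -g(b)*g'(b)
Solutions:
 g(b) = -sqrt(C1 + b^2)
 g(b) = sqrt(C1 + b^2)


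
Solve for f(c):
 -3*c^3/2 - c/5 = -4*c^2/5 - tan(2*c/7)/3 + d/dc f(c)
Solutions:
 f(c) = C1 - 3*c^4/8 + 4*c^3/15 - c^2/10 - 7*log(cos(2*c/7))/6


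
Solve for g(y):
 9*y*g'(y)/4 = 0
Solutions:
 g(y) = C1


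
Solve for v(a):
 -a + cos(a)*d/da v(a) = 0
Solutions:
 v(a) = C1 + Integral(a/cos(a), a)


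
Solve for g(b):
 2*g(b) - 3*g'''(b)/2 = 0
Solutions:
 g(b) = C3*exp(6^(2/3)*b/3) + (C1*sin(2^(2/3)*3^(1/6)*b/2) + C2*cos(2^(2/3)*3^(1/6)*b/2))*exp(-6^(2/3)*b/6)


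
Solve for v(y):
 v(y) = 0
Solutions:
 v(y) = 0


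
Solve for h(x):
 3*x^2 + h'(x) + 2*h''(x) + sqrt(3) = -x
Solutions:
 h(x) = C1 + C2*exp(-x/2) - x^3 + 11*x^2/2 - 22*x - sqrt(3)*x


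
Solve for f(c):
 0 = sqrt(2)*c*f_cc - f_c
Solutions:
 f(c) = C1 + C2*c^(sqrt(2)/2 + 1)


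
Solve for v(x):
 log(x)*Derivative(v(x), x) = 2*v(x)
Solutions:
 v(x) = C1*exp(2*li(x))


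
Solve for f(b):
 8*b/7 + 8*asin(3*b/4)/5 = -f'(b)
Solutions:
 f(b) = C1 - 4*b^2/7 - 8*b*asin(3*b/4)/5 - 8*sqrt(16 - 9*b^2)/15


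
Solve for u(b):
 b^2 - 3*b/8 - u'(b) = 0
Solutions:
 u(b) = C1 + b^3/3 - 3*b^2/16


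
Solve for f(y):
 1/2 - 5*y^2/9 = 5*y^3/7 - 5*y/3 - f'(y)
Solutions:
 f(y) = C1 + 5*y^4/28 + 5*y^3/27 - 5*y^2/6 - y/2


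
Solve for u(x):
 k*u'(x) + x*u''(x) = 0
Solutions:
 u(x) = C1 + x^(1 - re(k))*(C2*sin(log(x)*Abs(im(k))) + C3*cos(log(x)*im(k)))


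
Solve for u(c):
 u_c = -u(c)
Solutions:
 u(c) = C1*exp(-c)


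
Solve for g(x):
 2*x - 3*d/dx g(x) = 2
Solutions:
 g(x) = C1 + x^2/3 - 2*x/3


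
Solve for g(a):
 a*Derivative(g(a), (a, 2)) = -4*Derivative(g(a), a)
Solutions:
 g(a) = C1 + C2/a^3


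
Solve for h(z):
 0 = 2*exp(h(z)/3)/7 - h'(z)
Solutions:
 h(z) = 3*log(-1/(C1 + 2*z)) + 3*log(21)


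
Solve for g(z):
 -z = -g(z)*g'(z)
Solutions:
 g(z) = -sqrt(C1 + z^2)
 g(z) = sqrt(C1 + z^2)


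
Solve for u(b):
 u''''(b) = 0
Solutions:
 u(b) = C1 + C2*b + C3*b^2 + C4*b^3


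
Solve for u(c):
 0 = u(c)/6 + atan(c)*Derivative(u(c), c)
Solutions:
 u(c) = C1*exp(-Integral(1/atan(c), c)/6)


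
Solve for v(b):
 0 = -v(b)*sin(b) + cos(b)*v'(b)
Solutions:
 v(b) = C1/cos(b)


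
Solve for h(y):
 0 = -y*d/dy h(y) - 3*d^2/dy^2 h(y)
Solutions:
 h(y) = C1 + C2*erf(sqrt(6)*y/6)


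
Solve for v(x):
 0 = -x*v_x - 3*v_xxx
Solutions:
 v(x) = C1 + Integral(C2*airyai(-3^(2/3)*x/3) + C3*airybi(-3^(2/3)*x/3), x)


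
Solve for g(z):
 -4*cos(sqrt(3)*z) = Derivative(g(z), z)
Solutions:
 g(z) = C1 - 4*sqrt(3)*sin(sqrt(3)*z)/3


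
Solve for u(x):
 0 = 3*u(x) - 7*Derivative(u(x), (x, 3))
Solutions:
 u(x) = C3*exp(3^(1/3)*7^(2/3)*x/7) + (C1*sin(3^(5/6)*7^(2/3)*x/14) + C2*cos(3^(5/6)*7^(2/3)*x/14))*exp(-3^(1/3)*7^(2/3)*x/14)


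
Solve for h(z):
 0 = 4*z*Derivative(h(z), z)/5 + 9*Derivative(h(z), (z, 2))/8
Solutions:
 h(z) = C1 + C2*erf(4*sqrt(5)*z/15)


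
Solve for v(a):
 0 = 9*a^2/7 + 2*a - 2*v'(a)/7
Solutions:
 v(a) = C1 + 3*a^3/2 + 7*a^2/2


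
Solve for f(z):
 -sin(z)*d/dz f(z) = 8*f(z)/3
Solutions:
 f(z) = C1*(cos(z) + 1)^(4/3)/(cos(z) - 1)^(4/3)


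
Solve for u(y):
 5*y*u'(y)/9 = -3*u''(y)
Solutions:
 u(y) = C1 + C2*erf(sqrt(30)*y/18)


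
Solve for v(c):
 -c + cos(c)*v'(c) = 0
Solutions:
 v(c) = C1 + Integral(c/cos(c), c)


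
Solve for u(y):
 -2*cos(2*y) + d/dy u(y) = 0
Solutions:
 u(y) = C1 + sin(2*y)


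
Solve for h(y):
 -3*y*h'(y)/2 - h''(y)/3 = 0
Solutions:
 h(y) = C1 + C2*erf(3*y/2)


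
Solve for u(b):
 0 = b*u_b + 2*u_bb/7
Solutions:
 u(b) = C1 + C2*erf(sqrt(7)*b/2)


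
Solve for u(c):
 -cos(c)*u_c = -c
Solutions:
 u(c) = C1 + Integral(c/cos(c), c)


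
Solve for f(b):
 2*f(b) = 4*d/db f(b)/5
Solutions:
 f(b) = C1*exp(5*b/2)


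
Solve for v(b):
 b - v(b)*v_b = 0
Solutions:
 v(b) = -sqrt(C1 + b^2)
 v(b) = sqrt(C1 + b^2)


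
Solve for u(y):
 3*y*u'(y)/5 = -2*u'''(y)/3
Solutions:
 u(y) = C1 + Integral(C2*airyai(-30^(2/3)*y/10) + C3*airybi(-30^(2/3)*y/10), y)


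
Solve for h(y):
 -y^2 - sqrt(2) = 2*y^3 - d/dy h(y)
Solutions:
 h(y) = C1 + y^4/2 + y^3/3 + sqrt(2)*y


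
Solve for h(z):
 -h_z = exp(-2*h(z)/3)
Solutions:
 h(z) = 3*log(-sqrt(C1 - z)) - 3*log(3) + 3*log(6)/2
 h(z) = 3*log(C1 - z)/2 - 3*log(3) + 3*log(6)/2


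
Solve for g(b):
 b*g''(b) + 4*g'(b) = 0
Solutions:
 g(b) = C1 + C2/b^3


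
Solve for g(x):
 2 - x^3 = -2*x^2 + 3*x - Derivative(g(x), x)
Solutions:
 g(x) = C1 + x^4/4 - 2*x^3/3 + 3*x^2/2 - 2*x


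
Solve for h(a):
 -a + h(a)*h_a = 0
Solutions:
 h(a) = -sqrt(C1 + a^2)
 h(a) = sqrt(C1 + a^2)


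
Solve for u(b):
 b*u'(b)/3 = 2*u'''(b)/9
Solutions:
 u(b) = C1 + Integral(C2*airyai(2^(2/3)*3^(1/3)*b/2) + C3*airybi(2^(2/3)*3^(1/3)*b/2), b)


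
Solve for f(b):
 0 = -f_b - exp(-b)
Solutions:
 f(b) = C1 + exp(-b)


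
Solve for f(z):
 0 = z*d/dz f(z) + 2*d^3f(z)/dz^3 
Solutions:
 f(z) = C1 + Integral(C2*airyai(-2^(2/3)*z/2) + C3*airybi(-2^(2/3)*z/2), z)


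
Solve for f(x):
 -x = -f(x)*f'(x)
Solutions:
 f(x) = -sqrt(C1 + x^2)
 f(x) = sqrt(C1 + x^2)


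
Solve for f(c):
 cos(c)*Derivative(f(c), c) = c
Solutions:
 f(c) = C1 + Integral(c/cos(c), c)


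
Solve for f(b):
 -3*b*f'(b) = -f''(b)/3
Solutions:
 f(b) = C1 + C2*erfi(3*sqrt(2)*b/2)


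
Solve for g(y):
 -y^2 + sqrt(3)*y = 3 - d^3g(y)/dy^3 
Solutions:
 g(y) = C1 + C2*y + C3*y^2 + y^5/60 - sqrt(3)*y^4/24 + y^3/2


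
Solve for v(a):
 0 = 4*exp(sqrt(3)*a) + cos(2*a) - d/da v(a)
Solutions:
 v(a) = C1 + 4*sqrt(3)*exp(sqrt(3)*a)/3 + sin(2*a)/2


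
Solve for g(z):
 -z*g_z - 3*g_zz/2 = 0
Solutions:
 g(z) = C1 + C2*erf(sqrt(3)*z/3)


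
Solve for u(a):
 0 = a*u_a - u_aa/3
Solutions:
 u(a) = C1 + C2*erfi(sqrt(6)*a/2)


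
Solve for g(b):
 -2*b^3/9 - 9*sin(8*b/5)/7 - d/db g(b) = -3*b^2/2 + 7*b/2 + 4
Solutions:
 g(b) = C1 - b^4/18 + b^3/2 - 7*b^2/4 - 4*b + 45*cos(8*b/5)/56


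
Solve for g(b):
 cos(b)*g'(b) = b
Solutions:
 g(b) = C1 + Integral(b/cos(b), b)


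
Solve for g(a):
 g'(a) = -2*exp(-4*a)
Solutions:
 g(a) = C1 + exp(-4*a)/2


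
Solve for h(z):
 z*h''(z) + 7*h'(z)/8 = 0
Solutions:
 h(z) = C1 + C2*z^(1/8)


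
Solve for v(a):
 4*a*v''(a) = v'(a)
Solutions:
 v(a) = C1 + C2*a^(5/4)


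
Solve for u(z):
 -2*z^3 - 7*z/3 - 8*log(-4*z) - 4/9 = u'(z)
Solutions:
 u(z) = C1 - z^4/2 - 7*z^2/6 - 8*z*log(-z) + z*(68/9 - 16*log(2))


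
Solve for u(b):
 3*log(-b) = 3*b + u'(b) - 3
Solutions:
 u(b) = C1 - 3*b^2/2 + 3*b*log(-b)


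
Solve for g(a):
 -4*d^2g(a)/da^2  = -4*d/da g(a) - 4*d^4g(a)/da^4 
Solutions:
 g(a) = C1 + C2*exp(6^(1/3)*a*(2*3^(1/3)/(sqrt(69) + 9)^(1/3) + 2^(1/3)*(sqrt(69) + 9)^(1/3))/12)*sin(2^(1/3)*3^(1/6)*a*(-2^(1/3)*3^(2/3)*(sqrt(69) + 9)^(1/3) + 6/(sqrt(69) + 9)^(1/3))/12) + C3*exp(6^(1/3)*a*(2*3^(1/3)/(sqrt(69) + 9)^(1/3) + 2^(1/3)*(sqrt(69) + 9)^(1/3))/12)*cos(2^(1/3)*3^(1/6)*a*(-2^(1/3)*3^(2/3)*(sqrt(69) + 9)^(1/3) + 6/(sqrt(69) + 9)^(1/3))/12) + C4*exp(-6^(1/3)*a*(2*3^(1/3)/(sqrt(69) + 9)^(1/3) + 2^(1/3)*(sqrt(69) + 9)^(1/3))/6)


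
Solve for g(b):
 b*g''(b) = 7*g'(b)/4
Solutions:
 g(b) = C1 + C2*b^(11/4)


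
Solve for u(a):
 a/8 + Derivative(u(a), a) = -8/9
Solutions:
 u(a) = C1 - a^2/16 - 8*a/9


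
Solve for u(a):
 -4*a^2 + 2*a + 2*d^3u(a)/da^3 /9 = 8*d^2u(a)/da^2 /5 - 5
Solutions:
 u(a) = C1 + C2*a + C3*exp(36*a/5) - 5*a^4/24 + 5*a^3/54 + 2075*a^2/1296


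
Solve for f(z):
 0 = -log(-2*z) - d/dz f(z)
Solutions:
 f(z) = C1 - z*log(-z) + z*(1 - log(2))


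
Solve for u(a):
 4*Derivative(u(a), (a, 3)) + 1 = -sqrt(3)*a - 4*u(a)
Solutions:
 u(a) = C3*exp(-a) - sqrt(3)*a/4 + (C1*sin(sqrt(3)*a/2) + C2*cos(sqrt(3)*a/2))*exp(a/2) - 1/4


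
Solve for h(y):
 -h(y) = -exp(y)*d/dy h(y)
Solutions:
 h(y) = C1*exp(-exp(-y))


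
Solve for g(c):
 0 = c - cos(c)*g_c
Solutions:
 g(c) = C1 + Integral(c/cos(c), c)


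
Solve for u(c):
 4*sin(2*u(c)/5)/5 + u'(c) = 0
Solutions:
 4*c/5 + 5*log(cos(2*u(c)/5) - 1)/4 - 5*log(cos(2*u(c)/5) + 1)/4 = C1


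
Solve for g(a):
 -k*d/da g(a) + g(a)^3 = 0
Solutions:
 g(a) = -sqrt(2)*sqrt(-k/(C1*k + a))/2
 g(a) = sqrt(2)*sqrt(-k/(C1*k + a))/2


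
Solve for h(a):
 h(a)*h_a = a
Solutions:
 h(a) = -sqrt(C1 + a^2)
 h(a) = sqrt(C1 + a^2)


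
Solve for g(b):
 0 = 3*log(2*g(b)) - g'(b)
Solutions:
 -Integral(1/(log(_y) + log(2)), (_y, g(b)))/3 = C1 - b


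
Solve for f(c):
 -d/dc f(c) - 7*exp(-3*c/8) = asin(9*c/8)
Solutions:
 f(c) = C1 - c*asin(9*c/8) - sqrt(64 - 81*c^2)/9 + 56*exp(-3*c/8)/3


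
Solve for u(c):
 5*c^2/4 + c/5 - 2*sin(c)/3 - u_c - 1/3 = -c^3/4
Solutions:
 u(c) = C1 + c^4/16 + 5*c^3/12 + c^2/10 - c/3 + 2*cos(c)/3


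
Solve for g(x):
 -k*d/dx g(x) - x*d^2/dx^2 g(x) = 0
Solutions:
 g(x) = C1 + x^(1 - re(k))*(C2*sin(log(x)*Abs(im(k))) + C3*cos(log(x)*im(k)))


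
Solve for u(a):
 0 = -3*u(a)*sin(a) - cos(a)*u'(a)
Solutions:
 u(a) = C1*cos(a)^3


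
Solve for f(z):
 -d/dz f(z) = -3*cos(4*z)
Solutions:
 f(z) = C1 + 3*sin(4*z)/4


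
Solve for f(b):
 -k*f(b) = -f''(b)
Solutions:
 f(b) = C1*exp(-b*sqrt(k)) + C2*exp(b*sqrt(k))


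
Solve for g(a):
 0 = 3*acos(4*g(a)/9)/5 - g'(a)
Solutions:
 Integral(1/acos(4*_y/9), (_y, g(a))) = C1 + 3*a/5


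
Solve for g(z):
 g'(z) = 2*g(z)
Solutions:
 g(z) = C1*exp(2*z)


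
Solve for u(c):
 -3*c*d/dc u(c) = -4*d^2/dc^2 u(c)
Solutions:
 u(c) = C1 + C2*erfi(sqrt(6)*c/4)


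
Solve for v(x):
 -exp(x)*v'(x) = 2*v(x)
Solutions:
 v(x) = C1*exp(2*exp(-x))


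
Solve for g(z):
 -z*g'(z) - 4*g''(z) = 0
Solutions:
 g(z) = C1 + C2*erf(sqrt(2)*z/4)


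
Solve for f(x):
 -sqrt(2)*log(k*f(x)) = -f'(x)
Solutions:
 li(k*f(x))/k = C1 + sqrt(2)*x


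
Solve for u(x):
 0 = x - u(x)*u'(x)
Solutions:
 u(x) = -sqrt(C1 + x^2)
 u(x) = sqrt(C1 + x^2)


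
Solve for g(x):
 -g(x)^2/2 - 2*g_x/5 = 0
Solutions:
 g(x) = 4/(C1 + 5*x)


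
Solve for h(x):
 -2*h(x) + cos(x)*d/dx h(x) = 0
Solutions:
 h(x) = C1*(sin(x) + 1)/(sin(x) - 1)


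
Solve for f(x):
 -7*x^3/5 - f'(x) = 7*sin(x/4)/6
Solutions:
 f(x) = C1 - 7*x^4/20 + 14*cos(x/4)/3


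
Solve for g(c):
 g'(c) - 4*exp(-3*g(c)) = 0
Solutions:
 g(c) = log(C1 + 12*c)/3
 g(c) = log((-3^(1/3) - 3^(5/6)*I)*(C1 + 4*c)^(1/3)/2)
 g(c) = log((-3^(1/3) + 3^(5/6)*I)*(C1 + 4*c)^(1/3)/2)


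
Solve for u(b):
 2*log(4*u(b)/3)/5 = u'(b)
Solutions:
 -5*Integral(1/(log(_y) - log(3) + 2*log(2)), (_y, u(b)))/2 = C1 - b


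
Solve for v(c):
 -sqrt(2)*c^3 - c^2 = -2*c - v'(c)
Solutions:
 v(c) = C1 + sqrt(2)*c^4/4 + c^3/3 - c^2


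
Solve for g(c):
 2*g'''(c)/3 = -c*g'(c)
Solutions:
 g(c) = C1 + Integral(C2*airyai(-2^(2/3)*3^(1/3)*c/2) + C3*airybi(-2^(2/3)*3^(1/3)*c/2), c)


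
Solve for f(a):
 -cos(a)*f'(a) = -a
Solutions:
 f(a) = C1 + Integral(a/cos(a), a)


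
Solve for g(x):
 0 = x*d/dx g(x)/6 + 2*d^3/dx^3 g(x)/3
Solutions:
 g(x) = C1 + Integral(C2*airyai(-2^(1/3)*x/2) + C3*airybi(-2^(1/3)*x/2), x)


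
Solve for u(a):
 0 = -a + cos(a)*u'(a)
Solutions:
 u(a) = C1 + Integral(a/cos(a), a)


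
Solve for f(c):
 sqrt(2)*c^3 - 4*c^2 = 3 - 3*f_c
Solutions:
 f(c) = C1 - sqrt(2)*c^4/12 + 4*c^3/9 + c


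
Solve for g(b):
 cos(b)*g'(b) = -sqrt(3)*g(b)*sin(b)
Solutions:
 g(b) = C1*cos(b)^(sqrt(3))


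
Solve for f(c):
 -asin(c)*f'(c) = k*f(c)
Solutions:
 f(c) = C1*exp(-k*Integral(1/asin(c), c))


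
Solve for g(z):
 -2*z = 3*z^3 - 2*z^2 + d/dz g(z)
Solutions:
 g(z) = C1 - 3*z^4/4 + 2*z^3/3 - z^2


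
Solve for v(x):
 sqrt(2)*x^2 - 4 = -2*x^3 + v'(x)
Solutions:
 v(x) = C1 + x^4/2 + sqrt(2)*x^3/3 - 4*x


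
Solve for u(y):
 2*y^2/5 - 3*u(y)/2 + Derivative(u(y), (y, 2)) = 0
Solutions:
 u(y) = C1*exp(-sqrt(6)*y/2) + C2*exp(sqrt(6)*y/2) + 4*y^2/15 + 16/45


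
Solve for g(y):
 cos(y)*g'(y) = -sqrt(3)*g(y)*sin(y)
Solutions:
 g(y) = C1*cos(y)^(sqrt(3))


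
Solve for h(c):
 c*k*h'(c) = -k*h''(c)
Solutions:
 h(c) = C1 + C2*erf(sqrt(2)*c/2)


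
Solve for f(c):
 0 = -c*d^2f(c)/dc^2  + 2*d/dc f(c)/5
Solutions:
 f(c) = C1 + C2*c^(7/5)


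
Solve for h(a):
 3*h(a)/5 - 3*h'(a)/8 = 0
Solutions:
 h(a) = C1*exp(8*a/5)


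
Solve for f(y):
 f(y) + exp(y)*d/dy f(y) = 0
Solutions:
 f(y) = C1*exp(exp(-y))


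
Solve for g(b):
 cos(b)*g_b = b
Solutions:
 g(b) = C1 + Integral(b/cos(b), b)


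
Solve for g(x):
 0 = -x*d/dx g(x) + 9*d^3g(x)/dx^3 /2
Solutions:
 g(x) = C1 + Integral(C2*airyai(6^(1/3)*x/3) + C3*airybi(6^(1/3)*x/3), x)


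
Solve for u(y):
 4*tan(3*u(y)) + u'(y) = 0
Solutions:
 u(y) = -asin(C1*exp(-12*y))/3 + pi/3
 u(y) = asin(C1*exp(-12*y))/3


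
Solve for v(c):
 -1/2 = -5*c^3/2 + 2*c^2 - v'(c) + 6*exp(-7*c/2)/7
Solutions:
 v(c) = C1 - 5*c^4/8 + 2*c^3/3 + c/2 - 12*exp(-7*c/2)/49


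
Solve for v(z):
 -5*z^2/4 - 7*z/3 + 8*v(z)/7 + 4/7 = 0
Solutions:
 v(z) = 35*z^2/32 + 49*z/24 - 1/2


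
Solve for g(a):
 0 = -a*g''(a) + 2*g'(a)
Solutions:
 g(a) = C1 + C2*a^3


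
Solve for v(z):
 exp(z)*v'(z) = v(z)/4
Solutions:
 v(z) = C1*exp(-exp(-z)/4)


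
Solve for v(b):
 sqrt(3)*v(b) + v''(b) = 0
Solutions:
 v(b) = C1*sin(3^(1/4)*b) + C2*cos(3^(1/4)*b)


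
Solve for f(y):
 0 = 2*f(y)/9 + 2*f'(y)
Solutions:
 f(y) = C1*exp(-y/9)


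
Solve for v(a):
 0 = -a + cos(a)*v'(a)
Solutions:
 v(a) = C1 + Integral(a/cos(a), a)


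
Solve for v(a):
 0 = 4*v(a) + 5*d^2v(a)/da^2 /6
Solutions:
 v(a) = C1*sin(2*sqrt(30)*a/5) + C2*cos(2*sqrt(30)*a/5)


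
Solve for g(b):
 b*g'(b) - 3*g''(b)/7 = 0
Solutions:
 g(b) = C1 + C2*erfi(sqrt(42)*b/6)


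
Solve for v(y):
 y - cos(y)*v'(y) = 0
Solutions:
 v(y) = C1 + Integral(y/cos(y), y)


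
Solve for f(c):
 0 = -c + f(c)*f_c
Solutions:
 f(c) = -sqrt(C1 + c^2)
 f(c) = sqrt(C1 + c^2)


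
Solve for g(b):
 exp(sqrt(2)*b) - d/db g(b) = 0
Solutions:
 g(b) = C1 + sqrt(2)*exp(sqrt(2)*b)/2


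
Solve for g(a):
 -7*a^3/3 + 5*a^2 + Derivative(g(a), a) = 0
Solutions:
 g(a) = C1 + 7*a^4/12 - 5*a^3/3


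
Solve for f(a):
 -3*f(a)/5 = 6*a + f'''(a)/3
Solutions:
 f(a) = C3*exp(-15^(2/3)*a/5) - 10*a + (C1*sin(3*3^(1/6)*5^(2/3)*a/10) + C2*cos(3*3^(1/6)*5^(2/3)*a/10))*exp(15^(2/3)*a/10)


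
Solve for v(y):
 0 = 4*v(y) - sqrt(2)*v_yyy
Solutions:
 v(y) = C3*exp(sqrt(2)*y) + (C1*sin(sqrt(6)*y/2) + C2*cos(sqrt(6)*y/2))*exp(-sqrt(2)*y/2)


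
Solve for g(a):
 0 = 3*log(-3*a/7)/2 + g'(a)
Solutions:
 g(a) = C1 - 3*a*log(-a)/2 + 3*a*(-log(3) + 1 + log(7))/2


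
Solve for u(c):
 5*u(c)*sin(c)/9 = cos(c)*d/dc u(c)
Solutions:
 u(c) = C1/cos(c)^(5/9)


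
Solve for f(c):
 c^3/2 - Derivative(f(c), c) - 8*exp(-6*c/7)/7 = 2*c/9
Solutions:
 f(c) = C1 + c^4/8 - c^2/9 + 4*exp(-6*c/7)/3


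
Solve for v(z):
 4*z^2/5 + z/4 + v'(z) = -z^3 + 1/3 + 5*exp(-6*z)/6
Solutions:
 v(z) = C1 - z^4/4 - 4*z^3/15 - z^2/8 + z/3 - 5*exp(-6*z)/36


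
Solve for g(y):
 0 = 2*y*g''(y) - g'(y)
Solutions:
 g(y) = C1 + C2*y^(3/2)


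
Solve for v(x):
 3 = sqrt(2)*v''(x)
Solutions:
 v(x) = C1 + C2*x + 3*sqrt(2)*x^2/4


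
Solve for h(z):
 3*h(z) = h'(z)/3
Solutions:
 h(z) = C1*exp(9*z)


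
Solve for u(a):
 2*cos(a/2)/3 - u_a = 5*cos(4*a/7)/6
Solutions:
 u(a) = C1 + 4*sin(a/2)/3 - 35*sin(4*a/7)/24


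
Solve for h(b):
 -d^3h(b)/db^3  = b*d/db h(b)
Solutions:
 h(b) = C1 + Integral(C2*airyai(-b) + C3*airybi(-b), b)


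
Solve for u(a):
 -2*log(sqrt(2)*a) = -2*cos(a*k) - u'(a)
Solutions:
 u(a) = C1 + 2*a*log(a) - 2*a + a*log(2) - 2*Piecewise((sin(a*k)/k, Ne(k, 0)), (a, True))


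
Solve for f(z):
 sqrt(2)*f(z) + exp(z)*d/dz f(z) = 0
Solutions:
 f(z) = C1*exp(sqrt(2)*exp(-z))


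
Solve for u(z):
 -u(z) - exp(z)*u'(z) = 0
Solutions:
 u(z) = C1*exp(exp(-z))


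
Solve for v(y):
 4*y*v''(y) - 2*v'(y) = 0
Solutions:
 v(y) = C1 + C2*y^(3/2)


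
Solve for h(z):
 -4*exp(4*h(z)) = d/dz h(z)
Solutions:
 h(z) = log(-I*(1/(C1 + 16*z))^(1/4))
 h(z) = log(I*(1/(C1 + 16*z))^(1/4))
 h(z) = log(-(1/(C1 + 16*z))^(1/4))
 h(z) = log(1/(C1 + 16*z))/4


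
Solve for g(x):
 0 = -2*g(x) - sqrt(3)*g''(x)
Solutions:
 g(x) = C1*sin(sqrt(2)*3^(3/4)*x/3) + C2*cos(sqrt(2)*3^(3/4)*x/3)


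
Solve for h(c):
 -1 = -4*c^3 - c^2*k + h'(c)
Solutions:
 h(c) = C1 + c^4 + c^3*k/3 - c


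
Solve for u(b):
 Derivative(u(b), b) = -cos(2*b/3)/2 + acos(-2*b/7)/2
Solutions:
 u(b) = C1 + b*acos(-2*b/7)/2 + sqrt(49 - 4*b^2)/4 - 3*sin(2*b/3)/4


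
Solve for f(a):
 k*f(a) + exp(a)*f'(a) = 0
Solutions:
 f(a) = C1*exp(k*exp(-a))


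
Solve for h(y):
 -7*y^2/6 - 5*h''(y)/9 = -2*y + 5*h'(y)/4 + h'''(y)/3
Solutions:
 h(y) = C1 - 14*y^3/45 + 164*y^2/135 - 3536*y/6075 + (C2*sin(sqrt(110)*y/6) + C3*cos(sqrt(110)*y/6))*exp(-5*y/6)


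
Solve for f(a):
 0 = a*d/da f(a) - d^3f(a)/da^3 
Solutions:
 f(a) = C1 + Integral(C2*airyai(a) + C3*airybi(a), a)


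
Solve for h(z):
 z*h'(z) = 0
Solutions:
 h(z) = C1


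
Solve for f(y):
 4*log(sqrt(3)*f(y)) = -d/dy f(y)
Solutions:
 Integral(1/(2*log(_y) + log(3)), (_y, f(y)))/2 = C1 - y


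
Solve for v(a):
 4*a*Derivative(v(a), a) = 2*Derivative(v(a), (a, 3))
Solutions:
 v(a) = C1 + Integral(C2*airyai(2^(1/3)*a) + C3*airybi(2^(1/3)*a), a)


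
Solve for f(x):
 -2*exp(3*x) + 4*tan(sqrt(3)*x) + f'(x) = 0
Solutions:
 f(x) = C1 + 2*exp(3*x)/3 + 4*sqrt(3)*log(cos(sqrt(3)*x))/3


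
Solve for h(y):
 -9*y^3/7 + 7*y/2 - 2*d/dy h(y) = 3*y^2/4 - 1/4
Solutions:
 h(y) = C1 - 9*y^4/56 - y^3/8 + 7*y^2/8 + y/8


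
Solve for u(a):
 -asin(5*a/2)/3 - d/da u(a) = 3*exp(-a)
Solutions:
 u(a) = C1 - a*asin(5*a/2)/3 - sqrt(4 - 25*a^2)/15 + 3*exp(-a)


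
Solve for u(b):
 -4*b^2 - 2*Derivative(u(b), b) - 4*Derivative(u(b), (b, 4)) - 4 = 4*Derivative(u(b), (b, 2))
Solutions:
 u(b) = C1 + C2*exp(-6^(1/3)*b*(-(9 + sqrt(129))^(1/3) + 2*6^(1/3)/(9 + sqrt(129))^(1/3))/12)*sin(2^(1/3)*3^(1/6)*b*(6*2^(1/3)/(9 + sqrt(129))^(1/3) + 3^(2/3)*(9 + sqrt(129))^(1/3))/12) + C3*exp(-6^(1/3)*b*(-(9 + sqrt(129))^(1/3) + 2*6^(1/3)/(9 + sqrt(129))^(1/3))/12)*cos(2^(1/3)*3^(1/6)*b*(6*2^(1/3)/(9 + sqrt(129))^(1/3) + 3^(2/3)*(9 + sqrt(129))^(1/3))/12) + C4*exp(6^(1/3)*b*(-(9 + sqrt(129))^(1/3) + 2*6^(1/3)/(9 + sqrt(129))^(1/3))/6) - 2*b^3/3 + 4*b^2 - 18*b


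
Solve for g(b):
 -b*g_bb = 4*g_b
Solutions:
 g(b) = C1 + C2/b^3


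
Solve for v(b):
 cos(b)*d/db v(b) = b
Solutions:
 v(b) = C1 + Integral(b/cos(b), b)


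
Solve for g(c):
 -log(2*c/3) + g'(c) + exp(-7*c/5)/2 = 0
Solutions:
 g(c) = C1 + c*log(c) + c*(-log(3) - 1 + log(2)) + 5*exp(-7*c/5)/14


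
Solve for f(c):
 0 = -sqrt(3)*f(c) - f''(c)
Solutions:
 f(c) = C1*sin(3^(1/4)*c) + C2*cos(3^(1/4)*c)


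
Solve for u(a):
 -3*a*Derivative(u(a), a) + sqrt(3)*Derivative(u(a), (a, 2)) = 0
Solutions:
 u(a) = C1 + C2*erfi(sqrt(2)*3^(1/4)*a/2)


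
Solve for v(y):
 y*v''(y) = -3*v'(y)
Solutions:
 v(y) = C1 + C2/y^2


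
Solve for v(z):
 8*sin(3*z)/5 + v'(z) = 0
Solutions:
 v(z) = C1 + 8*cos(3*z)/15


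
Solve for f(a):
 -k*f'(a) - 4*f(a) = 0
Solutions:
 f(a) = C1*exp(-4*a/k)


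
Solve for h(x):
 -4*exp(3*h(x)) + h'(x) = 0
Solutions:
 h(x) = log(-1/(C1 + 12*x))/3
 h(x) = log((-1/(C1 + 4*x))^(1/3)*(-3^(2/3) - 3*3^(1/6)*I)/6)
 h(x) = log((-1/(C1 + 4*x))^(1/3)*(-3^(2/3) + 3*3^(1/6)*I)/6)


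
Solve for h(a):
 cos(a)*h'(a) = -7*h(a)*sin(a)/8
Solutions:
 h(a) = C1*cos(a)^(7/8)


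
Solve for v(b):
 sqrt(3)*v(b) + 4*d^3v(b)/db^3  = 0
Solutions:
 v(b) = C3*exp(-2^(1/3)*3^(1/6)*b/2) + (C1*sin(2^(1/3)*3^(2/3)*b/4) + C2*cos(2^(1/3)*3^(2/3)*b/4))*exp(2^(1/3)*3^(1/6)*b/4)


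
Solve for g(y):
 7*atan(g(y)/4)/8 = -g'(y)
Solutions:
 Integral(1/atan(_y/4), (_y, g(y))) = C1 - 7*y/8


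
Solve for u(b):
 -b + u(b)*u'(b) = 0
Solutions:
 u(b) = -sqrt(C1 + b^2)
 u(b) = sqrt(C1 + b^2)


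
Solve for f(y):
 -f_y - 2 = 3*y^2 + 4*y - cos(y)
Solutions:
 f(y) = C1 - y^3 - 2*y^2 - 2*y + sin(y)


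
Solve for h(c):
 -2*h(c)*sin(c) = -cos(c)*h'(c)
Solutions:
 h(c) = C1/cos(c)^2


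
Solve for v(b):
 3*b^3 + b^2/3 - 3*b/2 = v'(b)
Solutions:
 v(b) = C1 + 3*b^4/4 + b^3/9 - 3*b^2/4


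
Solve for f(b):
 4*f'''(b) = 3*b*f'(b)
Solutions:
 f(b) = C1 + Integral(C2*airyai(6^(1/3)*b/2) + C3*airybi(6^(1/3)*b/2), b)


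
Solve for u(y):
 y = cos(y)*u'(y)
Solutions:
 u(y) = C1 + Integral(y/cos(y), y)


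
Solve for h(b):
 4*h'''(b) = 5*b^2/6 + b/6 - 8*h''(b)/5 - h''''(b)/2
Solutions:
 h(b) = C1 + C2*b + C3*exp(4*b*(-1 + 2*sqrt(5)/5)) + C4*exp(-4*b*(2*sqrt(5)/5 + 1)) + 25*b^4/576 - 5*b^3/12 + 2275*b^2/768


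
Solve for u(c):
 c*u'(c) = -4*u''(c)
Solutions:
 u(c) = C1 + C2*erf(sqrt(2)*c/4)


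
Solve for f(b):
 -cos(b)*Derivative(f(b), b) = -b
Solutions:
 f(b) = C1 + Integral(b/cos(b), b)


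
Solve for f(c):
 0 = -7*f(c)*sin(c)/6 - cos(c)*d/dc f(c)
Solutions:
 f(c) = C1*cos(c)^(7/6)


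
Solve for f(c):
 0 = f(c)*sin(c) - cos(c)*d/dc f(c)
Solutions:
 f(c) = C1/cos(c)


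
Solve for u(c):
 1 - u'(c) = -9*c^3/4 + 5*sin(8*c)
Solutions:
 u(c) = C1 + 9*c^4/16 + c + 5*cos(8*c)/8


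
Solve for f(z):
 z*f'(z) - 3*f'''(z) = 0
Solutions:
 f(z) = C1 + Integral(C2*airyai(3^(2/3)*z/3) + C3*airybi(3^(2/3)*z/3), z)


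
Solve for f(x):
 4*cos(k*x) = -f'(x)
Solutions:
 f(x) = C1 - 4*sin(k*x)/k


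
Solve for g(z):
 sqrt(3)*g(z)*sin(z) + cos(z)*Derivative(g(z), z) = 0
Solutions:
 g(z) = C1*cos(z)^(sqrt(3))


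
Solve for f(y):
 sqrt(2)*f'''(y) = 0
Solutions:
 f(y) = C1 + C2*y + C3*y^2


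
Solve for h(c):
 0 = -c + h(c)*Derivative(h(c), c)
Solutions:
 h(c) = -sqrt(C1 + c^2)
 h(c) = sqrt(C1 + c^2)


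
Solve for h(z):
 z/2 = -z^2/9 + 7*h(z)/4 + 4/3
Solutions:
 h(z) = 4*z^2/63 + 2*z/7 - 16/21


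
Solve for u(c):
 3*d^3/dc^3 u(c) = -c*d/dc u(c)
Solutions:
 u(c) = C1 + Integral(C2*airyai(-3^(2/3)*c/3) + C3*airybi(-3^(2/3)*c/3), c)


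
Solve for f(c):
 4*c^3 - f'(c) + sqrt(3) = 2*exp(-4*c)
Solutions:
 f(c) = C1 + c^4 + sqrt(3)*c + exp(-4*c)/2


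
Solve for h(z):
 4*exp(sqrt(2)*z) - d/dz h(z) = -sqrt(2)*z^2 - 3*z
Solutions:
 h(z) = C1 + sqrt(2)*z^3/3 + 3*z^2/2 + 2*sqrt(2)*exp(sqrt(2)*z)


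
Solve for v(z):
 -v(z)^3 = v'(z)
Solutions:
 v(z) = -sqrt(2)*sqrt(-1/(C1 - z))/2
 v(z) = sqrt(2)*sqrt(-1/(C1 - z))/2


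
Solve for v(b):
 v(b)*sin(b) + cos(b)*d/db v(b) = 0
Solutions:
 v(b) = C1*cos(b)


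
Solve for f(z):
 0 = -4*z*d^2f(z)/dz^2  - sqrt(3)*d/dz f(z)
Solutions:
 f(z) = C1 + C2*z^(1 - sqrt(3)/4)


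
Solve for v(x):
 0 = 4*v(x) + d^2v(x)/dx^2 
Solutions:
 v(x) = C1*sin(2*x) + C2*cos(2*x)


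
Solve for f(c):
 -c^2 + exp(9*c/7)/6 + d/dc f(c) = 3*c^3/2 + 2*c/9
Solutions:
 f(c) = C1 + 3*c^4/8 + c^3/3 + c^2/9 - 7*exp(9*c/7)/54


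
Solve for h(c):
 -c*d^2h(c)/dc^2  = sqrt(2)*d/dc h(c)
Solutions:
 h(c) = C1 + C2*c^(1 - sqrt(2))


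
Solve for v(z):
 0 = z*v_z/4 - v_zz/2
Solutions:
 v(z) = C1 + C2*erfi(z/2)


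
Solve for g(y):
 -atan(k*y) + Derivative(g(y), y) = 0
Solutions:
 g(y) = C1 + Piecewise((y*atan(k*y) - log(k^2*y^2 + 1)/(2*k), Ne(k, 0)), (0, True))


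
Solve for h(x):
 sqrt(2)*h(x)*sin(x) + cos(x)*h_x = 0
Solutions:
 h(x) = C1*cos(x)^(sqrt(2))


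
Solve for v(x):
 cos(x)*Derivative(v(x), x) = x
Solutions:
 v(x) = C1 + Integral(x/cos(x), x)


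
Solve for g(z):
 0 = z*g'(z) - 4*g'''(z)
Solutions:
 g(z) = C1 + Integral(C2*airyai(2^(1/3)*z/2) + C3*airybi(2^(1/3)*z/2), z)


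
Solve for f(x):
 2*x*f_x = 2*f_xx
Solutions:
 f(x) = C1 + C2*erfi(sqrt(2)*x/2)


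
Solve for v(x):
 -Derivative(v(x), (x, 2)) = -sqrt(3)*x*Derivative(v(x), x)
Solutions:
 v(x) = C1 + C2*erfi(sqrt(2)*3^(1/4)*x/2)


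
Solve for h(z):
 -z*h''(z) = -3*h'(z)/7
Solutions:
 h(z) = C1 + C2*z^(10/7)


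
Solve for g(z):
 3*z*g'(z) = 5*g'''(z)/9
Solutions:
 g(z) = C1 + Integral(C2*airyai(3*5^(2/3)*z/5) + C3*airybi(3*5^(2/3)*z/5), z)


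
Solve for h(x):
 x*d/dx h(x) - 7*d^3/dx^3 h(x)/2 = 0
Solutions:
 h(x) = C1 + Integral(C2*airyai(2^(1/3)*7^(2/3)*x/7) + C3*airybi(2^(1/3)*7^(2/3)*x/7), x)


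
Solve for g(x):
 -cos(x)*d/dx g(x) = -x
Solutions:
 g(x) = C1 + Integral(x/cos(x), x)


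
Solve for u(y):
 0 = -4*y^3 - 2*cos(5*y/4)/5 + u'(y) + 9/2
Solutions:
 u(y) = C1 + y^4 - 9*y/2 + 8*sin(5*y/4)/25


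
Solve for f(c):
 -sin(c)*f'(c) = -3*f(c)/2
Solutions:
 f(c) = C1*(cos(c) - 1)^(3/4)/(cos(c) + 1)^(3/4)


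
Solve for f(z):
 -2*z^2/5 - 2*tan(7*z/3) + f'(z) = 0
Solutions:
 f(z) = C1 + 2*z^3/15 - 6*log(cos(7*z/3))/7


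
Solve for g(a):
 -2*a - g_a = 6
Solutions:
 g(a) = C1 - a^2 - 6*a


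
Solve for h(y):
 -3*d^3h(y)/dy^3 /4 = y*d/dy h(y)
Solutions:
 h(y) = C1 + Integral(C2*airyai(-6^(2/3)*y/3) + C3*airybi(-6^(2/3)*y/3), y)


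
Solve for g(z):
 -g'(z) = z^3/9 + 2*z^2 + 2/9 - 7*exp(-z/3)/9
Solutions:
 g(z) = C1 - z^4/36 - 2*z^3/3 - 2*z/9 - 7*exp(-z/3)/3


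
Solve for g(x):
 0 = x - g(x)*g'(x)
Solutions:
 g(x) = -sqrt(C1 + x^2)
 g(x) = sqrt(C1 + x^2)


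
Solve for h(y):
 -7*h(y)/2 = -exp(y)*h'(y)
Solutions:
 h(y) = C1*exp(-7*exp(-y)/2)


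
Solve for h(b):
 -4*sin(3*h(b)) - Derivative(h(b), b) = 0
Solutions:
 h(b) = -acos((-C1 - exp(24*b))/(C1 - exp(24*b)))/3 + 2*pi/3
 h(b) = acos((-C1 - exp(24*b))/(C1 - exp(24*b)))/3


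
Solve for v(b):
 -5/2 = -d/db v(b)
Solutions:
 v(b) = C1 + 5*b/2


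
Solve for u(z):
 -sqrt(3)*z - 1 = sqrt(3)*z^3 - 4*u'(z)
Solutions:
 u(z) = C1 + sqrt(3)*z^4/16 + sqrt(3)*z^2/8 + z/4


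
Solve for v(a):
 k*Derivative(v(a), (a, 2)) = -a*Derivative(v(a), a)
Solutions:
 v(a) = C1 + C2*sqrt(k)*erf(sqrt(2)*a*sqrt(1/k)/2)


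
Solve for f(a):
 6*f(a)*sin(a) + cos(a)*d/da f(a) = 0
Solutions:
 f(a) = C1*cos(a)^6


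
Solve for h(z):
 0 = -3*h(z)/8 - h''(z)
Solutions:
 h(z) = C1*sin(sqrt(6)*z/4) + C2*cos(sqrt(6)*z/4)


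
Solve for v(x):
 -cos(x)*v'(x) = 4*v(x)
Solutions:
 v(x) = C1*(sin(x)^2 - 2*sin(x) + 1)/(sin(x)^2 + 2*sin(x) + 1)


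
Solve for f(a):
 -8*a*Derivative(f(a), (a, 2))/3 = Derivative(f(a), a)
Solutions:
 f(a) = C1 + C2*a^(5/8)


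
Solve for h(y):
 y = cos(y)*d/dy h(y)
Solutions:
 h(y) = C1 + Integral(y/cos(y), y)


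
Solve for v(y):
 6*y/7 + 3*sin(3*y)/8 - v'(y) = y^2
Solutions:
 v(y) = C1 - y^3/3 + 3*y^2/7 - cos(3*y)/8


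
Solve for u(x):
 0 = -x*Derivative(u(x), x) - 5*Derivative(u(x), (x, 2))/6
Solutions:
 u(x) = C1 + C2*erf(sqrt(15)*x/5)


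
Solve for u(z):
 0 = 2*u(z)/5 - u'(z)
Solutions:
 u(z) = C1*exp(2*z/5)


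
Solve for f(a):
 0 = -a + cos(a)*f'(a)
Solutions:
 f(a) = C1 + Integral(a/cos(a), a)


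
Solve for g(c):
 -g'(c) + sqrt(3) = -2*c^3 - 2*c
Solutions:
 g(c) = C1 + c^4/2 + c^2 + sqrt(3)*c


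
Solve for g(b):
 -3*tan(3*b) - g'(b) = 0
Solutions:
 g(b) = C1 + log(cos(3*b))


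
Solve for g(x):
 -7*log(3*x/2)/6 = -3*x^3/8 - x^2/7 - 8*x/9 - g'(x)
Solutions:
 g(x) = C1 - 3*x^4/32 - x^3/21 - 4*x^2/9 + 7*x*log(x)/6 - 7*x/6 - 7*x*log(2)/6 + 7*x*log(3)/6


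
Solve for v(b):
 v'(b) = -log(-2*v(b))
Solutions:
 Integral(1/(log(-_y) + log(2)), (_y, v(b))) = C1 - b


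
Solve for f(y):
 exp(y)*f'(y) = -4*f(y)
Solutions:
 f(y) = C1*exp(4*exp(-y))


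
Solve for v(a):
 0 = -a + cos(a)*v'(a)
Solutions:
 v(a) = C1 + Integral(a/cos(a), a)


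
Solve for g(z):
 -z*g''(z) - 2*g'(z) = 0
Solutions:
 g(z) = C1 + C2/z


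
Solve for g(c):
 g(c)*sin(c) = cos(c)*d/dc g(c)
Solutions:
 g(c) = C1/cos(c)


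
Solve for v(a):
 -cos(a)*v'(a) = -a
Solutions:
 v(a) = C1 + Integral(a/cos(a), a)


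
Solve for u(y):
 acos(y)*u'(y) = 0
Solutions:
 u(y) = C1


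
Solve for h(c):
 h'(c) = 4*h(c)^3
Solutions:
 h(c) = -sqrt(2)*sqrt(-1/(C1 + 4*c))/2
 h(c) = sqrt(2)*sqrt(-1/(C1 + 4*c))/2


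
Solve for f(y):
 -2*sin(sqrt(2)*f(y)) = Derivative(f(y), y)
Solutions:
 f(y) = sqrt(2)*(pi - acos((-exp(2*sqrt(2)*C1) - exp(4*sqrt(2)*y))/(exp(2*sqrt(2)*C1) - exp(4*sqrt(2)*y)))/2)
 f(y) = sqrt(2)*acos((-exp(2*sqrt(2)*C1) - exp(4*sqrt(2)*y))/(exp(2*sqrt(2)*C1) - exp(4*sqrt(2)*y)))/2


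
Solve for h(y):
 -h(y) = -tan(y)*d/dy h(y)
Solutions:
 h(y) = C1*sin(y)


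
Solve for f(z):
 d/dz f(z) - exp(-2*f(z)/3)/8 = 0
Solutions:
 f(z) = 3*log(-sqrt(C1 + z)) - 3*log(6) + 3*log(3)/2
 f(z) = 3*log(C1 + z)/2 - 3*log(6) + 3*log(3)/2


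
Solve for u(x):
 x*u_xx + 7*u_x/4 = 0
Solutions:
 u(x) = C1 + C2/x^(3/4)


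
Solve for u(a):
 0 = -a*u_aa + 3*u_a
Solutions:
 u(a) = C1 + C2*a^4


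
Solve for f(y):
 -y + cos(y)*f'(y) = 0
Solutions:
 f(y) = C1 + Integral(y/cos(y), y)


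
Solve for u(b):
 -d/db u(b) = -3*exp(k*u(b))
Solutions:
 u(b) = Piecewise((log(-1/(C1*k + 3*b*k))/k, Ne(k, 0)), (nan, True))
 u(b) = Piecewise((C1 + 3*b, Eq(k, 0)), (nan, True))


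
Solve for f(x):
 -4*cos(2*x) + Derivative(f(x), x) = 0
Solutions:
 f(x) = C1 + 2*sin(2*x)


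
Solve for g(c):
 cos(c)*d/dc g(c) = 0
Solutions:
 g(c) = C1


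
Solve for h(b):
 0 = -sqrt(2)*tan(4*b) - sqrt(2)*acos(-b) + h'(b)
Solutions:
 h(b) = C1 + sqrt(2)*(b*acos(-b) + sqrt(1 - b^2)) - sqrt(2)*log(cos(4*b))/4


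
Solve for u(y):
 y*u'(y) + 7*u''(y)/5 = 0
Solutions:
 u(y) = C1 + C2*erf(sqrt(70)*y/14)


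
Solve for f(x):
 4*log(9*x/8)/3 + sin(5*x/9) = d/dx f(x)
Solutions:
 f(x) = C1 + 4*x*log(x)/3 - 4*x*log(2) - 4*x/3 + 8*x*log(3)/3 - 9*cos(5*x/9)/5
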